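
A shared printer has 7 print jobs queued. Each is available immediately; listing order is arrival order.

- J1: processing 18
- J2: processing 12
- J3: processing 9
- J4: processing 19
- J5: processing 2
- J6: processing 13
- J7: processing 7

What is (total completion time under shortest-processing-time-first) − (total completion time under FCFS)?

-115

SPT (increasing processing time): J5 J7 J3 J2 J6 J1 J4.
J5: 0→2
J7: 2→9
J3: 9→18
J2: 18→30
J6: 30→43
J1: 43→61
J4: 61→80
Sum = 2+9+18+30+43+61+80 = 243.
FIFO (arrival order): J1 J2 J3 J4 J5 J6 J7.
J1: 0→18
J2: 18→30
J3: 30→39
J4: 39→58
J5: 58→60
J6: 60→73
J7: 73→80
Sum = 18+30+39+58+60+73+80 = 358.
Difference = 243 − 358 = -115.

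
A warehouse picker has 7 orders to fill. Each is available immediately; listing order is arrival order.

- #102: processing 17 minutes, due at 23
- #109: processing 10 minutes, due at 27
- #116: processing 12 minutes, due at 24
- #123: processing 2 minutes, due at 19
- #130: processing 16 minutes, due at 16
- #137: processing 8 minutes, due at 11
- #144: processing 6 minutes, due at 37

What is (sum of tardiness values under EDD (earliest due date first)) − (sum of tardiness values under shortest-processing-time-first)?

33

EDD (increasing due date): #137 #130 #123 #102 #116 #109 #144.
#137: 0→8, due 11, tardiness 0
#130: 8→24, due 16, tardiness 8
#123: 24→26, due 19, tardiness 7
#102: 26→43, due 23, tardiness 20
#116: 43→55, due 24, tardiness 31
#109: 55→65, due 27, tardiness 38
#144: 65→71, due 37, tardiness 34
Sum = 0+8+7+20+31+38+34 = 138.
SPT (increasing processing time): #123 #144 #137 #109 #116 #130 #102.
#123: 0→2, due 19, tardiness 0
#144: 2→8, due 37, tardiness 0
#137: 8→16, due 11, tardiness 5
#109: 16→26, due 27, tardiness 0
#116: 26→38, due 24, tardiness 14
#130: 38→54, due 16, tardiness 38
#102: 54→71, due 23, tardiness 48
Sum = 0+0+5+0+14+38+48 = 105.
Difference = 138 − 105 = 33.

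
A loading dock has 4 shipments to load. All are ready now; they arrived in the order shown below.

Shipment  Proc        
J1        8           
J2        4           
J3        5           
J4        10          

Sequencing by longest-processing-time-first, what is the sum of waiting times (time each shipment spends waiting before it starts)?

51

LPT (decreasing processing time): J4 J1 J3 J2.
J4: waits 0, runs 0→10
J1: waits 10, runs 10→18
J3: waits 18, runs 18→23
J2: waits 23, runs 23→27
Sum = 0+10+18+23 = 51.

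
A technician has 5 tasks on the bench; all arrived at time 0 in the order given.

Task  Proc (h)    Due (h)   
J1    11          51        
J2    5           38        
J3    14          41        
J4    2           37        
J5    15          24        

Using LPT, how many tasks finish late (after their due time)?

2

LPT (decreasing processing time): J5 J3 J1 J2 J4.
J5: 0→15, due 24, tardiness 0
J3: 15→29, due 41, tardiness 0
J1: 29→40, due 51, tardiness 0
J2: 40→45, due 38, tardiness 7
J4: 45→47, due 37, tardiness 10
Late tasks: 2.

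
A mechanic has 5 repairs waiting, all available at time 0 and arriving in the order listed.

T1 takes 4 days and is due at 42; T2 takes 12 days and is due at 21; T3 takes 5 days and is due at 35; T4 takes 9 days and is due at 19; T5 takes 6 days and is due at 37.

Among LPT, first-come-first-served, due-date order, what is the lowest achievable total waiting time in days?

LPT (decreasing processing time): T2 T4 T5 T3 T1.
T2: waits 0, runs 0→12
T4: waits 12, runs 12→21
T5: waits 21, runs 21→27
T3: waits 27, runs 27→32
T1: waits 32, runs 32→36
Sum = 0+12+21+27+32 = 92.
FIFO (arrival order): T1 T2 T3 T4 T5.
T1: waits 0, runs 0→4
T2: waits 4, runs 4→16
T3: waits 16, runs 16→21
T4: waits 21, runs 21→30
T5: waits 30, runs 30→36
Sum = 0+4+16+21+30 = 71.
EDD (increasing due date): T4 T2 T3 T5 T1.
T4: waits 0, runs 0→9
T2: waits 9, runs 9→21
T3: waits 21, runs 21→26
T5: waits 26, runs 26→32
T1: waits 32, runs 32→36
Sum = 0+9+21+26+32 = 88.
LPT 92, FIFO 71, EDD 88 → minimum 71.

71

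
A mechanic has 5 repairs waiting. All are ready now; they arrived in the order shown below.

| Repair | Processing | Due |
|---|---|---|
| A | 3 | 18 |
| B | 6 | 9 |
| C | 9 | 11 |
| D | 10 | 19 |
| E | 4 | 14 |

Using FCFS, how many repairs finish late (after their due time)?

FIFO (arrival order): A B C D E.
A: 0→3, due 18, tardiness 0
B: 3→9, due 9, tardiness 0
C: 9→18, due 11, tardiness 7
D: 18→28, due 19, tardiness 9
E: 28→32, due 14, tardiness 18
Late repairs: 3.

3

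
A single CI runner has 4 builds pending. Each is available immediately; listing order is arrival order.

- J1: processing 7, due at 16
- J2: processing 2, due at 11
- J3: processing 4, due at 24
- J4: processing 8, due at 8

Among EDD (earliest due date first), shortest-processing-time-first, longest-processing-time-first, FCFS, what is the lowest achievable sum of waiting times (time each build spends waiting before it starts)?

EDD (increasing due date): J4 J2 J1 J3.
J4: waits 0, runs 0→8
J2: waits 8, runs 8→10
J1: waits 10, runs 10→17
J3: waits 17, runs 17→21
Sum = 0+8+10+17 = 35.
SPT (increasing processing time): J2 J3 J1 J4.
J2: waits 0, runs 0→2
J3: waits 2, runs 2→6
J1: waits 6, runs 6→13
J4: waits 13, runs 13→21
Sum = 0+2+6+13 = 21.
LPT (decreasing processing time): J4 J1 J3 J2.
J4: waits 0, runs 0→8
J1: waits 8, runs 8→15
J3: waits 15, runs 15→19
J2: waits 19, runs 19→21
Sum = 0+8+15+19 = 42.
FIFO (arrival order): J1 J2 J3 J4.
J1: waits 0, runs 0→7
J2: waits 7, runs 7→9
J3: waits 9, runs 9→13
J4: waits 13, runs 13→21
Sum = 0+7+9+13 = 29.
EDD 35, SPT 21, LPT 42, FIFO 29 → minimum 21.

21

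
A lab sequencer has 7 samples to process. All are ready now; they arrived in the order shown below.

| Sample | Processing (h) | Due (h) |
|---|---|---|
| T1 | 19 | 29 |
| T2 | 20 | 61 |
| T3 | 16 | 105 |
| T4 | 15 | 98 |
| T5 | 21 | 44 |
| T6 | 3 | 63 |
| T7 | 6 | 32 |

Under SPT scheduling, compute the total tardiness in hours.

SPT (increasing processing time): T6 T7 T4 T3 T1 T2 T5.
T6: 0→3, due 63, tardiness 0
T7: 3→9, due 32, tardiness 0
T4: 9→24, due 98, tardiness 0
T3: 24→40, due 105, tardiness 0
T1: 40→59, due 29, tardiness 30
T2: 59→79, due 61, tardiness 18
T5: 79→100, due 44, tardiness 56
Sum = 0+0+0+0+30+18+56 = 104.

104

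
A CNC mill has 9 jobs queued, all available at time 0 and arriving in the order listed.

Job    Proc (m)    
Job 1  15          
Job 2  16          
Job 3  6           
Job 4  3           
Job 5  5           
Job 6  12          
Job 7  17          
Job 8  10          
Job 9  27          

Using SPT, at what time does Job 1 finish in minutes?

SPT (increasing processing time): Job 4 Job 5 Job 3 Job 8 Job 6 Job 1 Job 2 Job 7 Job 9.
Job 4: 0→3
Job 5: 3→8
Job 3: 8→14
Job 8: 14→24
Job 6: 24→36
Job 1: 36→51

51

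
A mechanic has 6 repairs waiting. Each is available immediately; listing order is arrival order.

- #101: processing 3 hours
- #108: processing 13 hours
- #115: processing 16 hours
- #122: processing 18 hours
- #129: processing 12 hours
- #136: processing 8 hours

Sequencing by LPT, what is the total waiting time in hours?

225

LPT (decreasing processing time): #122 #115 #108 #129 #136 #101.
#122: waits 0, runs 0→18
#115: waits 18, runs 18→34
#108: waits 34, runs 34→47
#129: waits 47, runs 47→59
#136: waits 59, runs 59→67
#101: waits 67, runs 67→70
Sum = 0+18+34+47+59+67 = 225.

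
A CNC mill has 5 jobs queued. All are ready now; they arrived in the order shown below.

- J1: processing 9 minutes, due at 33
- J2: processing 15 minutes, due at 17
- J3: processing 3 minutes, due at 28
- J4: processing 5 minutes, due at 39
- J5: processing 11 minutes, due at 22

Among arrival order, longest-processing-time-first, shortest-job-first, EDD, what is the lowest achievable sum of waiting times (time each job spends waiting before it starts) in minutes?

56

FIFO (arrival order): J1 J2 J3 J4 J5.
J1: waits 0, runs 0→9
J2: waits 9, runs 9→24
J3: waits 24, runs 24→27
J4: waits 27, runs 27→32
J5: waits 32, runs 32→43
Sum = 0+9+24+27+32 = 92.
LPT (decreasing processing time): J2 J5 J1 J4 J3.
J2: waits 0, runs 0→15
J5: waits 15, runs 15→26
J1: waits 26, runs 26→35
J4: waits 35, runs 35→40
J3: waits 40, runs 40→43
Sum = 0+15+26+35+40 = 116.
SPT (increasing processing time): J3 J4 J1 J5 J2.
J3: waits 0, runs 0→3
J4: waits 3, runs 3→8
J1: waits 8, runs 8→17
J5: waits 17, runs 17→28
J2: waits 28, runs 28→43
Sum = 0+3+8+17+28 = 56.
EDD (increasing due date): J2 J5 J3 J1 J4.
J2: waits 0, runs 0→15
J5: waits 15, runs 15→26
J3: waits 26, runs 26→29
J1: waits 29, runs 29→38
J4: waits 38, runs 38→43
Sum = 0+15+26+29+38 = 108.
FIFO 92, LPT 116, SPT 56, EDD 108 → minimum 56.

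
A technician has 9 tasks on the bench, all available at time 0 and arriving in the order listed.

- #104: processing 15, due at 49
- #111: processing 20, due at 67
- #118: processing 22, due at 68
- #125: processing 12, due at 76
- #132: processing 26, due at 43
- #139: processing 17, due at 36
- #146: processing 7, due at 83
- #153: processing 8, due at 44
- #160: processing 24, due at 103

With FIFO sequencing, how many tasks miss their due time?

5

FIFO (arrival order): #104 #111 #118 #125 #132 #139 #146 #153 #160.
#104: 0→15, due 49, tardiness 0
#111: 15→35, due 67, tardiness 0
#118: 35→57, due 68, tardiness 0
#125: 57→69, due 76, tardiness 0
#132: 69→95, due 43, tardiness 52
#139: 95→112, due 36, tardiness 76
#146: 112→119, due 83, tardiness 36
#153: 119→127, due 44, tardiness 83
#160: 127→151, due 103, tardiness 48
Late tasks: 5.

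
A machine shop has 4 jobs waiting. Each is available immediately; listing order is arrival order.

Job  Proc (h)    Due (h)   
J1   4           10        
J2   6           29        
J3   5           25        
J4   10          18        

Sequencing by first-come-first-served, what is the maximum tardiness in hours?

FIFO (arrival order): J1 J2 J3 J4.
J1: 0→4, due 10, tardiness 0
J2: 4→10, due 29, tardiness 0
J3: 10→15, due 25, tardiness 0
J4: 15→25, due 18, tardiness 7
Maximum = 7.

7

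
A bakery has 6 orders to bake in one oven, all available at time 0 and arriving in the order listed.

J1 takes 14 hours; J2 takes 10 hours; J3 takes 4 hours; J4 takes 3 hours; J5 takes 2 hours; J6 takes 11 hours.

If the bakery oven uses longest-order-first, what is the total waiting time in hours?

155

LPT (decreasing processing time): J1 J6 J2 J3 J4 J5.
J1: waits 0, runs 0→14
J6: waits 14, runs 14→25
J2: waits 25, runs 25→35
J3: waits 35, runs 35→39
J4: waits 39, runs 39→42
J5: waits 42, runs 42→44
Sum = 0+14+25+35+39+42 = 155.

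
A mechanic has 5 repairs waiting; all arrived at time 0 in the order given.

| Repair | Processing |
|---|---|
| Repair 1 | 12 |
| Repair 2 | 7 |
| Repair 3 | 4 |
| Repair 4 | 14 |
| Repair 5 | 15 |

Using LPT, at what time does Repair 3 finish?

52

LPT (decreasing processing time): Repair 5 Repair 4 Repair 1 Repair 2 Repair 3.
Repair 5: 0→15
Repair 4: 15→29
Repair 1: 29→41
Repair 2: 41→48
Repair 3: 48→52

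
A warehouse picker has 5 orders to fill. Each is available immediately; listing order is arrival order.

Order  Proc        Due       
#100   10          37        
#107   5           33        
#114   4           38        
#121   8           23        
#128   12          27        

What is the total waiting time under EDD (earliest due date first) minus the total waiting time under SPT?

31

EDD (increasing due date): #121 #128 #107 #100 #114.
#121: waits 0, runs 0→8
#128: waits 8, runs 8→20
#107: waits 20, runs 20→25
#100: waits 25, runs 25→35
#114: waits 35, runs 35→39
Sum = 0+8+20+25+35 = 88.
SPT (increasing processing time): #114 #107 #121 #100 #128.
#114: waits 0, runs 0→4
#107: waits 4, runs 4→9
#121: waits 9, runs 9→17
#100: waits 17, runs 17→27
#128: waits 27, runs 27→39
Sum = 0+4+9+17+27 = 57.
Difference = 88 − 57 = 31.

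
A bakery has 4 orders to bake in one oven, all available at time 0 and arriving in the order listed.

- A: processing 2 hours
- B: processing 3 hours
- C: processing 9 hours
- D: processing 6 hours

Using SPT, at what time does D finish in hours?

11

SPT (increasing processing time): A B D C.
A: 0→2
B: 2→5
D: 5→11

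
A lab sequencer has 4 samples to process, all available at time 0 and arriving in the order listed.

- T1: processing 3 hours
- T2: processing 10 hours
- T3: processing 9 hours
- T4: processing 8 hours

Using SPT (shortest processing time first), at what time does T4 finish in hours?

SPT (increasing processing time): T1 T4 T3 T2.
T1: 0→3
T4: 3→11

11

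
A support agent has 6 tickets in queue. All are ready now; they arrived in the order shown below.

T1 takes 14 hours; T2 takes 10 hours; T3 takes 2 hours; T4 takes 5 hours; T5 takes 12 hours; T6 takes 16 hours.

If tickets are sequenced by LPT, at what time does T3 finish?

LPT (decreasing processing time): T6 T1 T5 T2 T4 T3.
T6: 0→16
T1: 16→30
T5: 30→42
T2: 42→52
T4: 52→57
T3: 57→59

59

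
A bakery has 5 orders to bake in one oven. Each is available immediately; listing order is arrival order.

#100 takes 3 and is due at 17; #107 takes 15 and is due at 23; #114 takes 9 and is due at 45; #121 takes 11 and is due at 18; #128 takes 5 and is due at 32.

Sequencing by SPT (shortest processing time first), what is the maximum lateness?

SPT (increasing processing time): #100 #128 #114 #121 #107.
#100: 0→3, due 17, lateness -14
#128: 3→8, due 32, lateness -24
#114: 8→17, due 45, lateness -28
#121: 17→28, due 18, lateness 10
#107: 28→43, due 23, lateness 20
Maximum = 20.

20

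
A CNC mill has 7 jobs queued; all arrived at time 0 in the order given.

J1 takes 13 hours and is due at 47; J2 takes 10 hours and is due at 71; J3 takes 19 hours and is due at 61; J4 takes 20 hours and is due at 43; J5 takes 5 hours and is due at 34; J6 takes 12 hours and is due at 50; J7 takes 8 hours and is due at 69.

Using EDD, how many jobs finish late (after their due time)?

EDD (increasing due date): J5 J4 J1 J6 J3 J7 J2.
J5: 0→5, due 34, tardiness 0
J4: 5→25, due 43, tardiness 0
J1: 25→38, due 47, tardiness 0
J6: 38→50, due 50, tardiness 0
J3: 50→69, due 61, tardiness 8
J7: 69→77, due 69, tardiness 8
J2: 77→87, due 71, tardiness 16
Late jobs: 3.

3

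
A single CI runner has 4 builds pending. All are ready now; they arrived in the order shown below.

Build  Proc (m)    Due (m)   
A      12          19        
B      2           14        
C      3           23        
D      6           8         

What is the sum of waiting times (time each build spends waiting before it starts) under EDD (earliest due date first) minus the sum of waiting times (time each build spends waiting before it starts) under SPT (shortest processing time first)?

16

EDD (increasing due date): D B A C.
D: waits 0, runs 0→6
B: waits 6, runs 6→8
A: waits 8, runs 8→20
C: waits 20, runs 20→23
Sum = 0+6+8+20 = 34.
SPT (increasing processing time): B C D A.
B: waits 0, runs 0→2
C: waits 2, runs 2→5
D: waits 5, runs 5→11
A: waits 11, runs 11→23
Sum = 0+2+5+11 = 18.
Difference = 34 − 18 = 16.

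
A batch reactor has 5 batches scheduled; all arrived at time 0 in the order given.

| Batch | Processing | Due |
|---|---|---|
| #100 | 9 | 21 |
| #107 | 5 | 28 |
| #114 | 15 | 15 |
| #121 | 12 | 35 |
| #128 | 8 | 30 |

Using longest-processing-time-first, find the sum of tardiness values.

50

LPT (decreasing processing time): #114 #121 #100 #128 #107.
#114: 0→15, due 15, tardiness 0
#121: 15→27, due 35, tardiness 0
#100: 27→36, due 21, tardiness 15
#128: 36→44, due 30, tardiness 14
#107: 44→49, due 28, tardiness 21
Sum = 0+0+15+14+21 = 50.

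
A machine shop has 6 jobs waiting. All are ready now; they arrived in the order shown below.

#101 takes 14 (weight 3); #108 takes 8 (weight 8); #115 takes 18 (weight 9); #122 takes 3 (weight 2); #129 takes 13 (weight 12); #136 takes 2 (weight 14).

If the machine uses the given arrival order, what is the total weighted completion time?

2148

FIFO (arrival order): #101 #108 #115 #122 #129 #136.
#101: finishes 14, weight 3, w·C = 42
#108: finishes 22, weight 8, w·C = 176
#115: finishes 40, weight 9, w·C = 360
#122: finishes 43, weight 2, w·C = 86
#129: finishes 56, weight 12, w·C = 672
#136: finishes 58, weight 14, w·C = 812
Sum = 42+176+360+86+672+812 = 2148.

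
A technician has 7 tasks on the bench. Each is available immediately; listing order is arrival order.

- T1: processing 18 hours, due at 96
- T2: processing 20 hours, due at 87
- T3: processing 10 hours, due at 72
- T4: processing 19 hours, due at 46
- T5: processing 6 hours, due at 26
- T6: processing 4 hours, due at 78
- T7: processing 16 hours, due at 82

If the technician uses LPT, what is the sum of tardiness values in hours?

89

LPT (decreasing processing time): T2 T4 T1 T7 T3 T5 T6.
T2: 0→20, due 87, tardiness 0
T4: 20→39, due 46, tardiness 0
T1: 39→57, due 96, tardiness 0
T7: 57→73, due 82, tardiness 0
T3: 73→83, due 72, tardiness 11
T5: 83→89, due 26, tardiness 63
T6: 89→93, due 78, tardiness 15
Sum = 0+0+0+0+11+63+15 = 89.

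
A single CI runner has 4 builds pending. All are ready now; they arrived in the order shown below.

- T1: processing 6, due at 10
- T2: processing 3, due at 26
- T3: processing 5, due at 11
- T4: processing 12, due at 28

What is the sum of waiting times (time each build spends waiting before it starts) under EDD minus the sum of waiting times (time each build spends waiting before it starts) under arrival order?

2

EDD (increasing due date): T1 T3 T2 T4.
T1: waits 0, runs 0→6
T3: waits 6, runs 6→11
T2: waits 11, runs 11→14
T4: waits 14, runs 14→26
Sum = 0+6+11+14 = 31.
FIFO (arrival order): T1 T2 T3 T4.
T1: waits 0, runs 0→6
T2: waits 6, runs 6→9
T3: waits 9, runs 9→14
T4: waits 14, runs 14→26
Sum = 0+6+9+14 = 29.
Difference = 31 − 29 = 2.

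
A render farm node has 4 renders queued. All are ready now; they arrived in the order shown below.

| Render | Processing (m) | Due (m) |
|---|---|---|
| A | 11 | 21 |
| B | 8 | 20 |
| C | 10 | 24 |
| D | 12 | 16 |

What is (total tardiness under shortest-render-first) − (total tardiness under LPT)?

1

SPT (increasing processing time): B C A D.
B: 0→8, due 20, tardiness 0
C: 8→18, due 24, tardiness 0
A: 18→29, due 21, tardiness 8
D: 29→41, due 16, tardiness 25
Sum = 0+0+8+25 = 33.
LPT (decreasing processing time): D A C B.
D: 0→12, due 16, tardiness 0
A: 12→23, due 21, tardiness 2
C: 23→33, due 24, tardiness 9
B: 33→41, due 20, tardiness 21
Sum = 0+2+9+21 = 32.
Difference = 33 − 32 = 1.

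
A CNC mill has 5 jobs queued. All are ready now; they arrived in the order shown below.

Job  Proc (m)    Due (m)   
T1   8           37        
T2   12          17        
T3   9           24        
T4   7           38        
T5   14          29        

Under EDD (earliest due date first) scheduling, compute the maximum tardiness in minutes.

12

EDD (increasing due date): T2 T3 T5 T1 T4.
T2: 0→12, due 17, tardiness 0
T3: 12→21, due 24, tardiness 0
T5: 21→35, due 29, tardiness 6
T1: 35→43, due 37, tardiness 6
T4: 43→50, due 38, tardiness 12
Maximum = 12.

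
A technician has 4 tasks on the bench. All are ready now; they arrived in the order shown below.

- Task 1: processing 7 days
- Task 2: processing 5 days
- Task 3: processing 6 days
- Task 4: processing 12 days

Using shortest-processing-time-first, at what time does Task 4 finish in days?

SPT (increasing processing time): Task 2 Task 3 Task 1 Task 4.
Task 2: 0→5
Task 3: 5→11
Task 1: 11→18
Task 4: 18→30

30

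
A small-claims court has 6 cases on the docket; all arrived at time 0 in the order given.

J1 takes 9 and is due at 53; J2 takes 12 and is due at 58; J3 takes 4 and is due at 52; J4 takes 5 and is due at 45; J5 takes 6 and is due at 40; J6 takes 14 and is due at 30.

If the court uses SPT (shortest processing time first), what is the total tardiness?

SPT (increasing processing time): J3 J4 J5 J1 J2 J6.
J3: 0→4, due 52, tardiness 0
J4: 4→9, due 45, tardiness 0
J5: 9→15, due 40, tardiness 0
J1: 15→24, due 53, tardiness 0
J2: 24→36, due 58, tardiness 0
J6: 36→50, due 30, tardiness 20
Sum = 0+0+0+0+0+20 = 20.

20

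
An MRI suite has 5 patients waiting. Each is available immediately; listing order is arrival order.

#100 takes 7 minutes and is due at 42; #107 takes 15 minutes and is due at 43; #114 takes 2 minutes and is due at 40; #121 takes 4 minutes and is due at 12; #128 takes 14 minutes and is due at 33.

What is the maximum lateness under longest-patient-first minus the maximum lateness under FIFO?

LPT (decreasing processing time): #107 #128 #100 #121 #114.
#107: 0→15, due 43, lateness -28
#128: 15→29, due 33, lateness -4
#100: 29→36, due 42, lateness -6
#121: 36→40, due 12, lateness 28
#114: 40→42, due 40, lateness 2
Maximum = 28.
FIFO (arrival order): #100 #107 #114 #121 #128.
#100: 0→7, due 42, lateness -35
#107: 7→22, due 43, lateness -21
#114: 22→24, due 40, lateness -16
#121: 24→28, due 12, lateness 16
#128: 28→42, due 33, lateness 9
Maximum = 16.
Difference = 28 − 16 = 12.

12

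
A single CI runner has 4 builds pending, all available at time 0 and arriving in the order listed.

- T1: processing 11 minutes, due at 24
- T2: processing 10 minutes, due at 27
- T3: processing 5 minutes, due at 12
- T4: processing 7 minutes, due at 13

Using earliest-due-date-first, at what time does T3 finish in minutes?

5

EDD (increasing due date): T3 T4 T1 T2.
T3: 0→5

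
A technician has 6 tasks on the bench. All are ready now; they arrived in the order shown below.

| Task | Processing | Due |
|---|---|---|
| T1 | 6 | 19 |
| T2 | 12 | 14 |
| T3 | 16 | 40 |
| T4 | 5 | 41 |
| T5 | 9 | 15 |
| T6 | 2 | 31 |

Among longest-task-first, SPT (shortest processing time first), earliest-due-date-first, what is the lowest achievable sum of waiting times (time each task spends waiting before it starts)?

LPT (decreasing processing time): T3 T2 T5 T1 T4 T6.
T3: waits 0, runs 0→16
T2: waits 16, runs 16→28
T5: waits 28, runs 28→37
T1: waits 37, runs 37→43
T4: waits 43, runs 43→48
T6: waits 48, runs 48→50
Sum = 0+16+28+37+43+48 = 172.
SPT (increasing processing time): T6 T4 T1 T5 T2 T3.
T6: waits 0, runs 0→2
T4: waits 2, runs 2→7
T1: waits 7, runs 7→13
T5: waits 13, runs 13→22
T2: waits 22, runs 22→34
T3: waits 34, runs 34→50
Sum = 0+2+7+13+22+34 = 78.
EDD (increasing due date): T2 T5 T1 T6 T3 T4.
T2: waits 0, runs 0→12
T5: waits 12, runs 12→21
T1: waits 21, runs 21→27
T6: waits 27, runs 27→29
T3: waits 29, runs 29→45
T4: waits 45, runs 45→50
Sum = 0+12+21+27+29+45 = 134.
LPT 172, SPT 78, EDD 134 → minimum 78.

78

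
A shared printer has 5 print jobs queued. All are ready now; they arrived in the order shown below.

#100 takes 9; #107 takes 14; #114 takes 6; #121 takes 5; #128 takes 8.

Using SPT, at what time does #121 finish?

5

SPT (increasing processing time): #121 #114 #128 #100 #107.
#121: 0→5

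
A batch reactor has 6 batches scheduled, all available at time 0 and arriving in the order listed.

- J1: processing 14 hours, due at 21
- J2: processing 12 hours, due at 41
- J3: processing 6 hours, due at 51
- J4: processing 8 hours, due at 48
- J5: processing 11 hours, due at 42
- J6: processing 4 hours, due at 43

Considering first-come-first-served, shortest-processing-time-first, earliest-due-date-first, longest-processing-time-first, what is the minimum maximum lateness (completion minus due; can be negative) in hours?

4

FIFO (arrival order): J1 J2 J3 J4 J5 J6.
J1: 0→14, due 21, lateness -7
J2: 14→26, due 41, lateness -15
J3: 26→32, due 51, lateness -19
J4: 32→40, due 48, lateness -8
J5: 40→51, due 42, lateness 9
J6: 51→55, due 43, lateness 12
Maximum = 12.
SPT (increasing processing time): J6 J3 J4 J5 J2 J1.
J6: 0→4, due 43, lateness -39
J3: 4→10, due 51, lateness -41
J4: 10→18, due 48, lateness -30
J5: 18→29, due 42, lateness -13
J2: 29→41, due 41, lateness 0
J1: 41→55, due 21, lateness 34
Maximum = 34.
EDD (increasing due date): J1 J2 J5 J6 J4 J3.
J1: 0→14, due 21, lateness -7
J2: 14→26, due 41, lateness -15
J5: 26→37, due 42, lateness -5
J6: 37→41, due 43, lateness -2
J4: 41→49, due 48, lateness 1
J3: 49→55, due 51, lateness 4
Maximum = 4.
LPT (decreasing processing time): J1 J2 J5 J4 J3 J6.
J1: 0→14, due 21, lateness -7
J2: 14→26, due 41, lateness -15
J5: 26→37, due 42, lateness -5
J4: 37→45, due 48, lateness -3
J3: 45→51, due 51, lateness 0
J6: 51→55, due 43, lateness 12
Maximum = 12.
FIFO 12, SPT 34, EDD 4, LPT 12 → minimum 4.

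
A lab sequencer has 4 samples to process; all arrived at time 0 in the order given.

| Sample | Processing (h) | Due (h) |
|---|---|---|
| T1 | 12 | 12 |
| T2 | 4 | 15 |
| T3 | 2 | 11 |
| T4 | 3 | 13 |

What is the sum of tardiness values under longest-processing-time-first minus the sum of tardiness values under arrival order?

1

LPT (decreasing processing time): T1 T2 T4 T3.
T1: 0→12, due 12, tardiness 0
T2: 12→16, due 15, tardiness 1
T4: 16→19, due 13, tardiness 6
T3: 19→21, due 11, tardiness 10
Sum = 0+1+6+10 = 17.
FIFO (arrival order): T1 T2 T3 T4.
T1: 0→12, due 12, tardiness 0
T2: 12→16, due 15, tardiness 1
T3: 16→18, due 11, tardiness 7
T4: 18→21, due 13, tardiness 8
Sum = 0+1+7+8 = 16.
Difference = 17 − 16 = 1.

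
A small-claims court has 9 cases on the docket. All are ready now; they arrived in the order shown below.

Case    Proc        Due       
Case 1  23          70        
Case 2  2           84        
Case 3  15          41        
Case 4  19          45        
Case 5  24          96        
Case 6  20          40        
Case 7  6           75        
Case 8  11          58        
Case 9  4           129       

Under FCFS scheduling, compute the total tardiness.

FIFO (arrival order): Case 1 Case 2 Case 3 Case 4 Case 5 Case 6 Case 7 Case 8 Case 9.
Case 1: 0→23, due 70, tardiness 0
Case 2: 23→25, due 84, tardiness 0
Case 3: 25→40, due 41, tardiness 0
Case 4: 40→59, due 45, tardiness 14
Case 5: 59→83, due 96, tardiness 0
Case 6: 83→103, due 40, tardiness 63
Case 7: 103→109, due 75, tardiness 34
Case 8: 109→120, due 58, tardiness 62
Case 9: 120→124, due 129, tardiness 0
Sum = 0+0+0+14+0+63+34+62+0 = 173.

173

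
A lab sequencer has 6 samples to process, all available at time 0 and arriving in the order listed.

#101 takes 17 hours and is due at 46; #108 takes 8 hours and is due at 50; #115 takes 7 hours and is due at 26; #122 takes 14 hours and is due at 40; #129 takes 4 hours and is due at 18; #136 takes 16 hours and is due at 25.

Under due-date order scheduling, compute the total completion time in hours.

216

EDD (increasing due date): #129 #136 #115 #122 #101 #108.
#129: 0→4
#136: 4→20
#115: 20→27
#122: 27→41
#101: 41→58
#108: 58→66
Sum = 4+20+27+41+58+66 = 216.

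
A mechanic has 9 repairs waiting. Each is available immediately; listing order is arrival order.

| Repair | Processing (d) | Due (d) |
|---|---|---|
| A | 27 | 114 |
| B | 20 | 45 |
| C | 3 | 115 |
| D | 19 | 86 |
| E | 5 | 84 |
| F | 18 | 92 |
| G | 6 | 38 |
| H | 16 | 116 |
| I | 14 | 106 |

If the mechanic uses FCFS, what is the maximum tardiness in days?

60

FIFO (arrival order): A B C D E F G H I.
A: 0→27, due 114, tardiness 0
B: 27→47, due 45, tardiness 2
C: 47→50, due 115, tardiness 0
D: 50→69, due 86, tardiness 0
E: 69→74, due 84, tardiness 0
F: 74→92, due 92, tardiness 0
G: 92→98, due 38, tardiness 60
H: 98→114, due 116, tardiness 0
I: 114→128, due 106, tardiness 22
Maximum = 60.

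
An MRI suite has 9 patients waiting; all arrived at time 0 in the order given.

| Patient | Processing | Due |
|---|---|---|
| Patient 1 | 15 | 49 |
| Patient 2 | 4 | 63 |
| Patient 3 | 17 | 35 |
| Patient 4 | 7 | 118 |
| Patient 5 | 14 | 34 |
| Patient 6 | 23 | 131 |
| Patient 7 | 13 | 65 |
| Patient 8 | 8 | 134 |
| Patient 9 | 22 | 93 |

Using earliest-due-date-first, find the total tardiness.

0

EDD (increasing due date): Patient 5 Patient 3 Patient 1 Patient 2 Patient 7 Patient 9 Patient 4 Patient 6 Patient 8.
Patient 5: 0→14, due 34, tardiness 0
Patient 3: 14→31, due 35, tardiness 0
Patient 1: 31→46, due 49, tardiness 0
Patient 2: 46→50, due 63, tardiness 0
Patient 7: 50→63, due 65, tardiness 0
Patient 9: 63→85, due 93, tardiness 0
Patient 4: 85→92, due 118, tardiness 0
Patient 6: 92→115, due 131, tardiness 0
Patient 8: 115→123, due 134, tardiness 0
Sum = 0+0+0+0+0+0+0+0+0 = 0.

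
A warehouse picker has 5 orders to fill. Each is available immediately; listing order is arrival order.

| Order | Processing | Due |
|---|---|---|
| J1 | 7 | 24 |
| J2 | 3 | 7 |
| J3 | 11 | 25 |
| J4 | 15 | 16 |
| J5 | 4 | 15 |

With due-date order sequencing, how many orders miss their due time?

3

EDD (increasing due date): J2 J5 J4 J1 J3.
J2: 0→3, due 7, tardiness 0
J5: 3→7, due 15, tardiness 0
J4: 7→22, due 16, tardiness 6
J1: 22→29, due 24, tardiness 5
J3: 29→40, due 25, tardiness 15
Late orders: 3.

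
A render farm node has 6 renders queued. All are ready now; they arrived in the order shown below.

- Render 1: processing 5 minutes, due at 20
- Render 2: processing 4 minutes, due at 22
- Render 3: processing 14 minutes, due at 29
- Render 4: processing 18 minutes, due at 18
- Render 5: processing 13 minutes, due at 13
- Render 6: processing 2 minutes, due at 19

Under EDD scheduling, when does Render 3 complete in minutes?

56

EDD (increasing due date): Render 5 Render 4 Render 6 Render 1 Render 2 Render 3.
Render 5: 0→13
Render 4: 13→31
Render 6: 31→33
Render 1: 33→38
Render 2: 38→42
Render 3: 42→56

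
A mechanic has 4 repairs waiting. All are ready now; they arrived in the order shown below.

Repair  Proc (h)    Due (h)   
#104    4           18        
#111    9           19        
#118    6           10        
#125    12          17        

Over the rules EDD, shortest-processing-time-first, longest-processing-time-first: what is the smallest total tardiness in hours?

EDD (increasing due date): #118 #125 #104 #111.
#118: 0→6, due 10, tardiness 0
#125: 6→18, due 17, tardiness 1
#104: 18→22, due 18, tardiness 4
#111: 22→31, due 19, tardiness 12
Sum = 0+1+4+12 = 17.
SPT (increasing processing time): #104 #118 #111 #125.
#104: 0→4, due 18, tardiness 0
#118: 4→10, due 10, tardiness 0
#111: 10→19, due 19, tardiness 0
#125: 19→31, due 17, tardiness 14
Sum = 0+0+0+14 = 14.
LPT (decreasing processing time): #125 #111 #118 #104.
#125: 0→12, due 17, tardiness 0
#111: 12→21, due 19, tardiness 2
#118: 21→27, due 10, tardiness 17
#104: 27→31, due 18, tardiness 13
Sum = 0+2+17+13 = 32.
EDD 17, SPT 14, LPT 32 → minimum 14.

14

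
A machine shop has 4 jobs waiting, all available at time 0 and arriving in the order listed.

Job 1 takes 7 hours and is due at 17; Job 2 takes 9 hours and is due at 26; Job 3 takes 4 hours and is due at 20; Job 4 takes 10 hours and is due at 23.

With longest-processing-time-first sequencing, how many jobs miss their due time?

2

LPT (decreasing processing time): Job 4 Job 2 Job 1 Job 3.
Job 4: 0→10, due 23, tardiness 0
Job 2: 10→19, due 26, tardiness 0
Job 1: 19→26, due 17, tardiness 9
Job 3: 26→30, due 20, tardiness 10
Late jobs: 2.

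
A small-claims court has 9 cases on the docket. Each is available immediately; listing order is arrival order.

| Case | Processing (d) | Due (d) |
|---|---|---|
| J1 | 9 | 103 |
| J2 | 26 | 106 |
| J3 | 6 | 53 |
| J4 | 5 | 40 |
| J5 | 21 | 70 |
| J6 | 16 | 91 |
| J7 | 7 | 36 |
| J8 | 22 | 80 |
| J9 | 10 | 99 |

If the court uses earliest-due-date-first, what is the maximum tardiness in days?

16

EDD (increasing due date): J7 J4 J3 J5 J8 J6 J9 J1 J2.
J7: 0→7, due 36, tardiness 0
J4: 7→12, due 40, tardiness 0
J3: 12→18, due 53, tardiness 0
J5: 18→39, due 70, tardiness 0
J8: 39→61, due 80, tardiness 0
J6: 61→77, due 91, tardiness 0
J9: 77→87, due 99, tardiness 0
J1: 87→96, due 103, tardiness 0
J2: 96→122, due 106, tardiness 16
Maximum = 16.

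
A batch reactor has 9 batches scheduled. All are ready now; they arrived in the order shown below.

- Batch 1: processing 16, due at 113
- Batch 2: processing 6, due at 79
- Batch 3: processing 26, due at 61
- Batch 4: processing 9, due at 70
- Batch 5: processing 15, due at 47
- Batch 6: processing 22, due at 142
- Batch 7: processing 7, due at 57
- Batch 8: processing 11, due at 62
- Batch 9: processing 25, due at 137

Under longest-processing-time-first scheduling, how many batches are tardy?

LPT (decreasing processing time): Batch 3 Batch 9 Batch 6 Batch 1 Batch 5 Batch 8 Batch 4 Batch 7 Batch 2.
Batch 3: 0→26, due 61, tardiness 0
Batch 9: 26→51, due 137, tardiness 0
Batch 6: 51→73, due 142, tardiness 0
Batch 1: 73→89, due 113, tardiness 0
Batch 5: 89→104, due 47, tardiness 57
Batch 8: 104→115, due 62, tardiness 53
Batch 4: 115→124, due 70, tardiness 54
Batch 7: 124→131, due 57, tardiness 74
Batch 2: 131→137, due 79, tardiness 58
Late batches: 5.

5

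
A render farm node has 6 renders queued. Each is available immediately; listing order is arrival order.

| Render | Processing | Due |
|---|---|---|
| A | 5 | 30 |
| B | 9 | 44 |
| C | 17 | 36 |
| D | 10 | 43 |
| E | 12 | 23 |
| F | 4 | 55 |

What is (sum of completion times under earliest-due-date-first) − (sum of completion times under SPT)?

EDD (increasing due date): E A C D B F.
E: 0→12
A: 12→17
C: 17→34
D: 34→44
B: 44→53
F: 53→57
Sum = 12+17+34+44+53+57 = 217.
SPT (increasing processing time): F A B D E C.
F: 0→4
A: 4→9
B: 9→18
D: 18→28
E: 28→40
C: 40→57
Sum = 4+9+18+28+40+57 = 156.
Difference = 217 − 156 = 61.

61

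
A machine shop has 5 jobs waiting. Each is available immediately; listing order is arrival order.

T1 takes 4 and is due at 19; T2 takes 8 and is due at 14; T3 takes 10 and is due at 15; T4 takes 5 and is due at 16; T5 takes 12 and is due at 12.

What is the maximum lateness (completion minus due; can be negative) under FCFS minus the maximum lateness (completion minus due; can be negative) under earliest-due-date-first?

7

FIFO (arrival order): T1 T2 T3 T4 T5.
T1: 0→4, due 19, lateness -15
T2: 4→12, due 14, lateness -2
T3: 12→22, due 15, lateness 7
T4: 22→27, due 16, lateness 11
T5: 27→39, due 12, lateness 27
Maximum = 27.
EDD (increasing due date): T5 T2 T3 T4 T1.
T5: 0→12, due 12, lateness 0
T2: 12→20, due 14, lateness 6
T3: 20→30, due 15, lateness 15
T4: 30→35, due 16, lateness 19
T1: 35→39, due 19, lateness 20
Maximum = 20.
Difference = 27 − 20 = 7.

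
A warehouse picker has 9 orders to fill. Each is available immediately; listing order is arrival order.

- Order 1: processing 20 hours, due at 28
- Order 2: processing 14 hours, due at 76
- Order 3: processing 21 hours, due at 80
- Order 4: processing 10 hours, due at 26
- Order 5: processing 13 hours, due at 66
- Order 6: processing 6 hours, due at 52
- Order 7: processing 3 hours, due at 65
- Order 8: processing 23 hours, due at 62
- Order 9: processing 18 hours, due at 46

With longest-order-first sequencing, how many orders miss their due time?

7

LPT (decreasing processing time): Order 8 Order 3 Order 1 Order 9 Order 2 Order 5 Order 4 Order 6 Order 7.
Order 8: 0→23, due 62, tardiness 0
Order 3: 23→44, due 80, tardiness 0
Order 1: 44→64, due 28, tardiness 36
Order 9: 64→82, due 46, tardiness 36
Order 2: 82→96, due 76, tardiness 20
Order 5: 96→109, due 66, tardiness 43
Order 4: 109→119, due 26, tardiness 93
Order 6: 119→125, due 52, tardiness 73
Order 7: 125→128, due 65, tardiness 63
Late orders: 7.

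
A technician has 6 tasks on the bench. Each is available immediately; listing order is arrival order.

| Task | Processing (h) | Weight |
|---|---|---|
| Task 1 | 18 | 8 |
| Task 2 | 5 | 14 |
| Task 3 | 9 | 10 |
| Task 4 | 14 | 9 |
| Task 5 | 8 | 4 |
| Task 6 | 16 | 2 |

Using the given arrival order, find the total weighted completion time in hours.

FIFO (arrival order): Task 1 Task 2 Task 3 Task 4 Task 5 Task 6.
Task 1: finishes 18, weight 8, w·C = 144
Task 2: finishes 23, weight 14, w·C = 322
Task 3: finishes 32, weight 10, w·C = 320
Task 4: finishes 46, weight 9, w·C = 414
Task 5: finishes 54, weight 4, w·C = 216
Task 6: finishes 70, weight 2, w·C = 140
Sum = 144+322+320+414+216+140 = 1556.

1556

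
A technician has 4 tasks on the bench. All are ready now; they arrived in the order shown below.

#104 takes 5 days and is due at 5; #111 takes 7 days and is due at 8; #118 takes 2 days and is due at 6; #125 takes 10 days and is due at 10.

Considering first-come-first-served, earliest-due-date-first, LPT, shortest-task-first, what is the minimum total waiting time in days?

FIFO (arrival order): #104 #111 #118 #125.
#104: waits 0, runs 0→5
#111: waits 5, runs 5→12
#118: waits 12, runs 12→14
#125: waits 14, runs 14→24
Sum = 0+5+12+14 = 31.
EDD (increasing due date): #104 #118 #111 #125.
#104: waits 0, runs 0→5
#118: waits 5, runs 5→7
#111: waits 7, runs 7→14
#125: waits 14, runs 14→24
Sum = 0+5+7+14 = 26.
LPT (decreasing processing time): #125 #111 #104 #118.
#125: waits 0, runs 0→10
#111: waits 10, runs 10→17
#104: waits 17, runs 17→22
#118: waits 22, runs 22→24
Sum = 0+10+17+22 = 49.
SPT (increasing processing time): #118 #104 #111 #125.
#118: waits 0, runs 0→2
#104: waits 2, runs 2→7
#111: waits 7, runs 7→14
#125: waits 14, runs 14→24
Sum = 0+2+7+14 = 23.
FIFO 31, EDD 26, LPT 49, SPT 23 → minimum 23.

23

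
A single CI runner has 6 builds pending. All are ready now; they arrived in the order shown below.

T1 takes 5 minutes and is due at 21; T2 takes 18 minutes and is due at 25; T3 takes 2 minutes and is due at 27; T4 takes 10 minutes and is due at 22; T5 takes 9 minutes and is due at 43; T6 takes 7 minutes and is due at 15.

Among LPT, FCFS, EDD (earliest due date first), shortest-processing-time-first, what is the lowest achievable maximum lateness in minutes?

LPT (decreasing processing time): T2 T4 T5 T6 T1 T3.
T2: 0→18, due 25, lateness -7
T4: 18→28, due 22, lateness 6
T5: 28→37, due 43, lateness -6
T6: 37→44, due 15, lateness 29
T1: 44→49, due 21, lateness 28
T3: 49→51, due 27, lateness 24
Maximum = 29.
FIFO (arrival order): T1 T2 T3 T4 T5 T6.
T1: 0→5, due 21, lateness -16
T2: 5→23, due 25, lateness -2
T3: 23→25, due 27, lateness -2
T4: 25→35, due 22, lateness 13
T5: 35→44, due 43, lateness 1
T6: 44→51, due 15, lateness 36
Maximum = 36.
EDD (increasing due date): T6 T1 T4 T2 T3 T5.
T6: 0→7, due 15, lateness -8
T1: 7→12, due 21, lateness -9
T4: 12→22, due 22, lateness 0
T2: 22→40, due 25, lateness 15
T3: 40→42, due 27, lateness 15
T5: 42→51, due 43, lateness 8
Maximum = 15.
SPT (increasing processing time): T3 T1 T6 T5 T4 T2.
T3: 0→2, due 27, lateness -25
T1: 2→7, due 21, lateness -14
T6: 7→14, due 15, lateness -1
T5: 14→23, due 43, lateness -20
T4: 23→33, due 22, lateness 11
T2: 33→51, due 25, lateness 26
Maximum = 26.
LPT 29, FIFO 36, EDD 15, SPT 26 → minimum 15.

15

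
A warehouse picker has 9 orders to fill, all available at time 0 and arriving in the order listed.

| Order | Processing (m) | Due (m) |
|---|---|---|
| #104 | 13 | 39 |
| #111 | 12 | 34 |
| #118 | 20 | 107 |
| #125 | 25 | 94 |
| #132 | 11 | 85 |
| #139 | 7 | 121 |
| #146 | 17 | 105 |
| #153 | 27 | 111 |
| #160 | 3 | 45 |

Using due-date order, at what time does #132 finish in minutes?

39

EDD (increasing due date): #111 #104 #160 #132 #125 #146 #118 #153 #139.
#111: 0→12
#104: 12→25
#160: 25→28
#132: 28→39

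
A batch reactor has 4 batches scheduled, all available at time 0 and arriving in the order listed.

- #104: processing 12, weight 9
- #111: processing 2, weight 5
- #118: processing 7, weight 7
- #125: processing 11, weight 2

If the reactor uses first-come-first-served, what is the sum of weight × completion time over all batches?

FIFO (arrival order): #104 #111 #118 #125.
#104: finishes 12, weight 9, w·C = 108
#111: finishes 14, weight 5, w·C = 70
#118: finishes 21, weight 7, w·C = 147
#125: finishes 32, weight 2, w·C = 64
Sum = 108+70+147+64 = 389.

389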